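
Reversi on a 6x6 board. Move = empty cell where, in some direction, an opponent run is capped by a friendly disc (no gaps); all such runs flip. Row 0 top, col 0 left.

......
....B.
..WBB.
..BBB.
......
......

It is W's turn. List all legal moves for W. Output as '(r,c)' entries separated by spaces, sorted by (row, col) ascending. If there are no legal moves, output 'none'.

Answer: (2,5) (4,2) (4,4)

Derivation:
(0,3): no bracket -> illegal
(0,4): no bracket -> illegal
(0,5): no bracket -> illegal
(1,2): no bracket -> illegal
(1,3): no bracket -> illegal
(1,5): no bracket -> illegal
(2,1): no bracket -> illegal
(2,5): flips 2 -> legal
(3,1): no bracket -> illegal
(3,5): no bracket -> illegal
(4,1): no bracket -> illegal
(4,2): flips 1 -> legal
(4,3): no bracket -> illegal
(4,4): flips 1 -> legal
(4,5): no bracket -> illegal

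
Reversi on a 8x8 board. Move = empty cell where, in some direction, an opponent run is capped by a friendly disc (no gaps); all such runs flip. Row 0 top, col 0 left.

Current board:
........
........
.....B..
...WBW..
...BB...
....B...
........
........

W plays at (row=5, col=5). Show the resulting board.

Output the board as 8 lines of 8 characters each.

Answer: ........
........
.....B..
...WBW..
...BW...
....BW..
........
........

Derivation:
Place W at (5,5); scan 8 dirs for brackets.
Dir NW: opp run (4,4) capped by W -> flip
Dir N: first cell '.' (not opp) -> no flip
Dir NE: first cell '.' (not opp) -> no flip
Dir W: opp run (5,4), next='.' -> no flip
Dir E: first cell '.' (not opp) -> no flip
Dir SW: first cell '.' (not opp) -> no flip
Dir S: first cell '.' (not opp) -> no flip
Dir SE: first cell '.' (not opp) -> no flip
All flips: (4,4)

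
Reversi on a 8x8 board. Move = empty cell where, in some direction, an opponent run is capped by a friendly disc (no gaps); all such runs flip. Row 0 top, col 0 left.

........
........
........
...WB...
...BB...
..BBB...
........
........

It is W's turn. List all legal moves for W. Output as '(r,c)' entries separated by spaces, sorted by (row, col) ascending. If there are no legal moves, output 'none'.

(2,3): no bracket -> illegal
(2,4): no bracket -> illegal
(2,5): no bracket -> illegal
(3,2): no bracket -> illegal
(3,5): flips 1 -> legal
(4,1): no bracket -> illegal
(4,2): no bracket -> illegal
(4,5): no bracket -> illegal
(5,1): no bracket -> illegal
(5,5): flips 1 -> legal
(6,1): no bracket -> illegal
(6,2): no bracket -> illegal
(6,3): flips 2 -> legal
(6,4): no bracket -> illegal
(6,5): no bracket -> illegal

Answer: (3,5) (5,5) (6,3)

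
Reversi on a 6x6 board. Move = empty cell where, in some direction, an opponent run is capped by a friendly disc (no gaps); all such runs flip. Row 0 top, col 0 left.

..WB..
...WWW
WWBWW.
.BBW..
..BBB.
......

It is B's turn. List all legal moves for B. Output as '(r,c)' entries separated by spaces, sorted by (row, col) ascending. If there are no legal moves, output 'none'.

(0,1): flips 1 -> legal
(0,4): flips 1 -> legal
(0,5): flips 2 -> legal
(1,0): flips 1 -> legal
(1,1): flips 1 -> legal
(1,2): no bracket -> illegal
(2,5): flips 3 -> legal
(3,0): no bracket -> illegal
(3,4): flips 1 -> legal
(3,5): no bracket -> illegal

Answer: (0,1) (0,4) (0,5) (1,0) (1,1) (2,5) (3,4)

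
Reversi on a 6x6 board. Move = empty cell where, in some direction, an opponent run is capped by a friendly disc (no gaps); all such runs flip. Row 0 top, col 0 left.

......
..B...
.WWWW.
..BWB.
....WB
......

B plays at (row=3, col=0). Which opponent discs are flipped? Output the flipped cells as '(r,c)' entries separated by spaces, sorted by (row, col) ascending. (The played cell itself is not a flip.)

Dir NW: edge -> no flip
Dir N: first cell '.' (not opp) -> no flip
Dir NE: opp run (2,1) capped by B -> flip
Dir W: edge -> no flip
Dir E: first cell '.' (not opp) -> no flip
Dir SW: edge -> no flip
Dir S: first cell '.' (not opp) -> no flip
Dir SE: first cell '.' (not opp) -> no flip

Answer: (2,1)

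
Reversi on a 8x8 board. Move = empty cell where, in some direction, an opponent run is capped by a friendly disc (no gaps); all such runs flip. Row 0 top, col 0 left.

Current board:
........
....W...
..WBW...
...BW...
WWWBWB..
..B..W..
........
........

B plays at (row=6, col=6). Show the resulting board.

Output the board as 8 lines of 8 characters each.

Place B at (6,6); scan 8 dirs for brackets.
Dir NW: opp run (5,5) (4,4) capped by B -> flip
Dir N: first cell '.' (not opp) -> no flip
Dir NE: first cell '.' (not opp) -> no flip
Dir W: first cell '.' (not opp) -> no flip
Dir E: first cell '.' (not opp) -> no flip
Dir SW: first cell '.' (not opp) -> no flip
Dir S: first cell '.' (not opp) -> no flip
Dir SE: first cell '.' (not opp) -> no flip
All flips: (4,4) (5,5)

Answer: ........
....W...
..WBW...
...BW...
WWWBBB..
..B..B..
......B.
........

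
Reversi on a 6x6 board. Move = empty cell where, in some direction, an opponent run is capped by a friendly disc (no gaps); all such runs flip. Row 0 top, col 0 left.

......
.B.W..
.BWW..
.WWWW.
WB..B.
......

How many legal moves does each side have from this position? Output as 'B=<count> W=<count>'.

-- B to move --
(0,2): no bracket -> illegal
(0,3): no bracket -> illegal
(0,4): no bracket -> illegal
(1,2): no bracket -> illegal
(1,4): flips 2 -> legal
(2,0): no bracket -> illegal
(2,4): flips 3 -> legal
(2,5): no bracket -> illegal
(3,0): no bracket -> illegal
(3,5): no bracket -> illegal
(4,2): no bracket -> illegal
(4,3): flips 1 -> legal
(4,5): no bracket -> illegal
(5,0): no bracket -> illegal
(5,1): no bracket -> illegal
B mobility = 3
-- W to move --
(0,0): flips 1 -> legal
(0,1): flips 2 -> legal
(0,2): no bracket -> illegal
(1,0): flips 1 -> legal
(1,2): no bracket -> illegal
(2,0): flips 1 -> legal
(3,0): no bracket -> illegal
(3,5): no bracket -> illegal
(4,2): flips 1 -> legal
(4,3): no bracket -> illegal
(4,5): no bracket -> illegal
(5,0): flips 1 -> legal
(5,1): flips 1 -> legal
(5,2): no bracket -> illegal
(5,3): no bracket -> illegal
(5,4): flips 1 -> legal
(5,5): flips 1 -> legal
W mobility = 9

Answer: B=3 W=9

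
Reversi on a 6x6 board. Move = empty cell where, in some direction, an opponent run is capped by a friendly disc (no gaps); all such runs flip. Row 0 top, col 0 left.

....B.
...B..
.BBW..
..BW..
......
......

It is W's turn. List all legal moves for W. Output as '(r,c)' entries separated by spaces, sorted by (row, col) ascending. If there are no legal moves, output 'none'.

(0,2): no bracket -> illegal
(0,3): flips 1 -> legal
(0,5): no bracket -> illegal
(1,0): no bracket -> illegal
(1,1): flips 1 -> legal
(1,2): no bracket -> illegal
(1,4): no bracket -> illegal
(1,5): no bracket -> illegal
(2,0): flips 2 -> legal
(2,4): no bracket -> illegal
(3,0): no bracket -> illegal
(3,1): flips 1 -> legal
(4,1): flips 1 -> legal
(4,2): no bracket -> illegal
(4,3): no bracket -> illegal

Answer: (0,3) (1,1) (2,0) (3,1) (4,1)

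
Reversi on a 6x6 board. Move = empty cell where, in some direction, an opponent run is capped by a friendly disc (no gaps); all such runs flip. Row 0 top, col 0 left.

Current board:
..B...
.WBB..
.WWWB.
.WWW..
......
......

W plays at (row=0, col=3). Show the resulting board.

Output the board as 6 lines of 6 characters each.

Place W at (0,3); scan 8 dirs for brackets.
Dir NW: edge -> no flip
Dir N: edge -> no flip
Dir NE: edge -> no flip
Dir W: opp run (0,2), next='.' -> no flip
Dir E: first cell '.' (not opp) -> no flip
Dir SW: opp run (1,2) capped by W -> flip
Dir S: opp run (1,3) capped by W -> flip
Dir SE: first cell '.' (not opp) -> no flip
All flips: (1,2) (1,3)

Answer: ..BW..
.WWW..
.WWWB.
.WWW..
......
......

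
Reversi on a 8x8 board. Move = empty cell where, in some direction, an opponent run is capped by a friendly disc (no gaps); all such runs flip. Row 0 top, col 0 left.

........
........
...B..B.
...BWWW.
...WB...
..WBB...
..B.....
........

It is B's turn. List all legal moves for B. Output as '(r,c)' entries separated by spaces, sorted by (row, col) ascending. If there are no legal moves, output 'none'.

Answer: (2,4) (3,2) (3,7) (4,2) (4,5) (4,6) (5,1)

Derivation:
(2,4): flips 1 -> legal
(2,5): no bracket -> illegal
(2,7): no bracket -> illegal
(3,2): flips 1 -> legal
(3,7): flips 3 -> legal
(4,1): no bracket -> illegal
(4,2): flips 2 -> legal
(4,5): flips 1 -> legal
(4,6): flips 1 -> legal
(4,7): no bracket -> illegal
(5,1): flips 1 -> legal
(6,1): no bracket -> illegal
(6,3): no bracket -> illegal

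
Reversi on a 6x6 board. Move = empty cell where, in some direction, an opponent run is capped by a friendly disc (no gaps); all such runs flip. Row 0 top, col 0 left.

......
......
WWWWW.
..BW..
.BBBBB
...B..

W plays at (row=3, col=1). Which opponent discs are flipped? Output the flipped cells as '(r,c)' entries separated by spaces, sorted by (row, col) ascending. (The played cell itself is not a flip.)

Answer: (3,2)

Derivation:
Dir NW: first cell 'W' (not opp) -> no flip
Dir N: first cell 'W' (not opp) -> no flip
Dir NE: first cell 'W' (not opp) -> no flip
Dir W: first cell '.' (not opp) -> no flip
Dir E: opp run (3,2) capped by W -> flip
Dir SW: first cell '.' (not opp) -> no flip
Dir S: opp run (4,1), next='.' -> no flip
Dir SE: opp run (4,2) (5,3), next=edge -> no flip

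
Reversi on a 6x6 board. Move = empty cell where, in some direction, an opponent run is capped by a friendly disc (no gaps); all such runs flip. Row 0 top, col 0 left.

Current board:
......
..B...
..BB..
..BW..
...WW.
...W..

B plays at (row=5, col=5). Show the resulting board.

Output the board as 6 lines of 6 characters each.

Place B at (5,5); scan 8 dirs for brackets.
Dir NW: opp run (4,4) (3,3) capped by B -> flip
Dir N: first cell '.' (not opp) -> no flip
Dir NE: edge -> no flip
Dir W: first cell '.' (not opp) -> no flip
Dir E: edge -> no flip
Dir SW: edge -> no flip
Dir S: edge -> no flip
Dir SE: edge -> no flip
All flips: (3,3) (4,4)

Answer: ......
..B...
..BB..
..BB..
...WB.
...W.B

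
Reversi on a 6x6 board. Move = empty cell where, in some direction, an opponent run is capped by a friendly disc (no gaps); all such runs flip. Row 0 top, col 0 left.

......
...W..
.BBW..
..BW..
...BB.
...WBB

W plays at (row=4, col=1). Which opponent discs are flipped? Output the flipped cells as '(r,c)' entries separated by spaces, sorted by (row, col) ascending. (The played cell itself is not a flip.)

Answer: (3,2)

Derivation:
Dir NW: first cell '.' (not opp) -> no flip
Dir N: first cell '.' (not opp) -> no flip
Dir NE: opp run (3,2) capped by W -> flip
Dir W: first cell '.' (not opp) -> no flip
Dir E: first cell '.' (not opp) -> no flip
Dir SW: first cell '.' (not opp) -> no flip
Dir S: first cell '.' (not opp) -> no flip
Dir SE: first cell '.' (not opp) -> no flip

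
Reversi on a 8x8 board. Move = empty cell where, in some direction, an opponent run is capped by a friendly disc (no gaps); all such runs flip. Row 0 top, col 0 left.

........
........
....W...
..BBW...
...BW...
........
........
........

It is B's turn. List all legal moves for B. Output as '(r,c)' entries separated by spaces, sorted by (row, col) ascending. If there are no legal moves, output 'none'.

Answer: (1,5) (2,5) (3,5) (4,5) (5,5)

Derivation:
(1,3): no bracket -> illegal
(1,4): no bracket -> illegal
(1,5): flips 1 -> legal
(2,3): no bracket -> illegal
(2,5): flips 1 -> legal
(3,5): flips 1 -> legal
(4,5): flips 1 -> legal
(5,3): no bracket -> illegal
(5,4): no bracket -> illegal
(5,5): flips 1 -> legal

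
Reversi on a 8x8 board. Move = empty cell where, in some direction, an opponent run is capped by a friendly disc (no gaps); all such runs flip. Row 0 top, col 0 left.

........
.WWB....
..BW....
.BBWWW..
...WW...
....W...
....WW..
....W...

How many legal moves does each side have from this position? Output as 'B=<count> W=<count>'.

-- B to move --
(0,0): flips 1 -> legal
(0,1): no bracket -> illegal
(0,2): flips 1 -> legal
(0,3): no bracket -> illegal
(1,0): flips 2 -> legal
(1,4): flips 1 -> legal
(2,0): no bracket -> illegal
(2,1): no bracket -> illegal
(2,4): flips 1 -> legal
(2,5): no bracket -> illegal
(2,6): no bracket -> illegal
(3,6): flips 3 -> legal
(4,2): no bracket -> illegal
(4,5): no bracket -> illegal
(4,6): no bracket -> illegal
(5,2): no bracket -> illegal
(5,3): flips 3 -> legal
(5,5): flips 2 -> legal
(5,6): no bracket -> illegal
(6,3): no bracket -> illegal
(6,6): no bracket -> illegal
(7,3): no bracket -> illegal
(7,5): no bracket -> illegal
(7,6): flips 3 -> legal
B mobility = 9
-- W to move --
(0,2): no bracket -> illegal
(0,3): flips 1 -> legal
(0,4): no bracket -> illegal
(1,4): flips 1 -> legal
(2,0): no bracket -> illegal
(2,1): flips 2 -> legal
(2,4): no bracket -> illegal
(3,0): flips 2 -> legal
(4,0): no bracket -> illegal
(4,1): flips 1 -> legal
(4,2): flips 2 -> legal
W mobility = 6

Answer: B=9 W=6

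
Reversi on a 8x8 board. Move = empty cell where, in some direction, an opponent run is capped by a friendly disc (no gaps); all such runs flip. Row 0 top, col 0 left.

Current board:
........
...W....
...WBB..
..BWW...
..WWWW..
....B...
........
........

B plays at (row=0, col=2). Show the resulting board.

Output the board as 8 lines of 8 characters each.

Place B at (0,2); scan 8 dirs for brackets.
Dir NW: edge -> no flip
Dir N: edge -> no flip
Dir NE: edge -> no flip
Dir W: first cell '.' (not opp) -> no flip
Dir E: first cell '.' (not opp) -> no flip
Dir SW: first cell '.' (not opp) -> no flip
Dir S: first cell '.' (not opp) -> no flip
Dir SE: opp run (1,3) capped by B -> flip
All flips: (1,3)

Answer: ..B.....
...B....
...WBB..
..BWW...
..WWWW..
....B...
........
........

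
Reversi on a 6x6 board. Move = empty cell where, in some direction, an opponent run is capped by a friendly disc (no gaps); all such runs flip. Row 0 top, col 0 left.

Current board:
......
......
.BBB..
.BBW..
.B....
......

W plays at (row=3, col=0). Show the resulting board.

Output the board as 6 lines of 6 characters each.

Answer: ......
......
.BBB..
WWWW..
.B....
......

Derivation:
Place W at (3,0); scan 8 dirs for brackets.
Dir NW: edge -> no flip
Dir N: first cell '.' (not opp) -> no flip
Dir NE: opp run (2,1), next='.' -> no flip
Dir W: edge -> no flip
Dir E: opp run (3,1) (3,2) capped by W -> flip
Dir SW: edge -> no flip
Dir S: first cell '.' (not opp) -> no flip
Dir SE: opp run (4,1), next='.' -> no flip
All flips: (3,1) (3,2)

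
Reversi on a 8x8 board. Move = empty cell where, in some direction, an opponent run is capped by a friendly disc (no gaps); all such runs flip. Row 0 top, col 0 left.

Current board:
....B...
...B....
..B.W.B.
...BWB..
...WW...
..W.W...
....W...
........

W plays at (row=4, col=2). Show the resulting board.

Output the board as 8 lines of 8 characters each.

Place W at (4,2); scan 8 dirs for brackets.
Dir NW: first cell '.' (not opp) -> no flip
Dir N: first cell '.' (not opp) -> no flip
Dir NE: opp run (3,3) capped by W -> flip
Dir W: first cell '.' (not opp) -> no flip
Dir E: first cell 'W' (not opp) -> no flip
Dir SW: first cell '.' (not opp) -> no flip
Dir S: first cell 'W' (not opp) -> no flip
Dir SE: first cell '.' (not opp) -> no flip
All flips: (3,3)

Answer: ....B...
...B....
..B.W.B.
...WWB..
..WWW...
..W.W...
....W...
........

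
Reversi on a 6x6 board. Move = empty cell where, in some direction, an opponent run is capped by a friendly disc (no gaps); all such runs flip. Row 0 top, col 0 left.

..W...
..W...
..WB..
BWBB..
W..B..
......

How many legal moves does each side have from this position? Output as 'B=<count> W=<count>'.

-- B to move --
(0,1): flips 1 -> legal
(0,3): no bracket -> illegal
(1,1): flips 1 -> legal
(1,3): no bracket -> illegal
(2,0): no bracket -> illegal
(2,1): flips 1 -> legal
(4,1): no bracket -> illegal
(4,2): no bracket -> illegal
(5,0): flips 1 -> legal
(5,1): no bracket -> illegal
B mobility = 4
-- W to move --
(1,3): no bracket -> illegal
(1,4): no bracket -> illegal
(2,0): flips 1 -> legal
(2,1): no bracket -> illegal
(2,4): flips 1 -> legal
(3,4): flips 3 -> legal
(4,1): no bracket -> illegal
(4,2): flips 1 -> legal
(4,4): flips 1 -> legal
(5,2): no bracket -> illegal
(5,3): no bracket -> illegal
(5,4): no bracket -> illegal
W mobility = 5

Answer: B=4 W=5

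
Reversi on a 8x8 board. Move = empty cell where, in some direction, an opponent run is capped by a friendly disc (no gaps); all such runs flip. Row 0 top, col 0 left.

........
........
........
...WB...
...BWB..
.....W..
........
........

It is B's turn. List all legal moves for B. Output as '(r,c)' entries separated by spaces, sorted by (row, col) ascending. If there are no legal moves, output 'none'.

(2,2): no bracket -> illegal
(2,3): flips 1 -> legal
(2,4): no bracket -> illegal
(3,2): flips 1 -> legal
(3,5): no bracket -> illegal
(4,2): no bracket -> illegal
(4,6): no bracket -> illegal
(5,3): no bracket -> illegal
(5,4): flips 1 -> legal
(5,6): no bracket -> illegal
(6,4): no bracket -> illegal
(6,5): flips 1 -> legal
(6,6): no bracket -> illegal

Answer: (2,3) (3,2) (5,4) (6,5)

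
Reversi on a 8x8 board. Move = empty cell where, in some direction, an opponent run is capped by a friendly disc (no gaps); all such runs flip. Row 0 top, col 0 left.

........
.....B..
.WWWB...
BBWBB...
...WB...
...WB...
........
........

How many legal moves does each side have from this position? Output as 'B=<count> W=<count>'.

Answer: B=9 W=7

Derivation:
-- B to move --
(1,0): flips 3 -> legal
(1,1): flips 2 -> legal
(1,2): flips 2 -> legal
(1,3): flips 2 -> legal
(1,4): no bracket -> illegal
(2,0): flips 3 -> legal
(4,1): no bracket -> illegal
(4,2): flips 1 -> legal
(5,2): flips 2 -> legal
(6,2): flips 1 -> legal
(6,3): flips 2 -> legal
(6,4): no bracket -> illegal
B mobility = 9
-- W to move --
(0,4): no bracket -> illegal
(0,5): no bracket -> illegal
(0,6): no bracket -> illegal
(1,3): no bracket -> illegal
(1,4): no bracket -> illegal
(1,6): no bracket -> illegal
(2,0): no bracket -> illegal
(2,5): flips 2 -> legal
(2,6): no bracket -> illegal
(3,5): flips 3 -> legal
(4,0): flips 1 -> legal
(4,1): flips 1 -> legal
(4,2): no bracket -> illegal
(4,5): flips 2 -> legal
(5,5): flips 3 -> legal
(6,3): no bracket -> illegal
(6,4): no bracket -> illegal
(6,5): flips 1 -> legal
W mobility = 7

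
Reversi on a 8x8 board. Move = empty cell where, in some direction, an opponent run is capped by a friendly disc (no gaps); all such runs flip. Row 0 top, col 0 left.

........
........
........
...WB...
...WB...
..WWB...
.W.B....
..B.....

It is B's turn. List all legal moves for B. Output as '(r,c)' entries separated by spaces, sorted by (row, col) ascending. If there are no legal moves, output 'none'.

(2,2): flips 1 -> legal
(2,3): flips 3 -> legal
(2,4): no bracket -> illegal
(3,2): flips 2 -> legal
(4,1): flips 1 -> legal
(4,2): flips 1 -> legal
(5,0): flips 1 -> legal
(5,1): flips 2 -> legal
(6,0): no bracket -> illegal
(6,2): flips 1 -> legal
(6,4): no bracket -> illegal
(7,0): flips 3 -> legal
(7,1): no bracket -> illegal

Answer: (2,2) (2,3) (3,2) (4,1) (4,2) (5,0) (5,1) (6,2) (7,0)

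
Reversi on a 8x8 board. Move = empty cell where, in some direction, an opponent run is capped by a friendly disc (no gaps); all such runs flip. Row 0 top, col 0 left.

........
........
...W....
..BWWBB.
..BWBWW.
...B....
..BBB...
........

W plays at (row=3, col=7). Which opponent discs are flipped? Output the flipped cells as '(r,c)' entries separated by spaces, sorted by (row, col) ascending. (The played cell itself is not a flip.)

Dir NW: first cell '.' (not opp) -> no flip
Dir N: first cell '.' (not opp) -> no flip
Dir NE: edge -> no flip
Dir W: opp run (3,6) (3,5) capped by W -> flip
Dir E: edge -> no flip
Dir SW: first cell 'W' (not opp) -> no flip
Dir S: first cell '.' (not opp) -> no flip
Dir SE: edge -> no flip

Answer: (3,5) (3,6)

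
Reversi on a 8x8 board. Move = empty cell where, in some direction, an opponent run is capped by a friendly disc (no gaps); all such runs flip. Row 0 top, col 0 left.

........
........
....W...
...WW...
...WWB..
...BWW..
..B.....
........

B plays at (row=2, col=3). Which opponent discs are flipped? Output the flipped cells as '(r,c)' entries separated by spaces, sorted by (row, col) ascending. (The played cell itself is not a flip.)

Dir NW: first cell '.' (not opp) -> no flip
Dir N: first cell '.' (not opp) -> no flip
Dir NE: first cell '.' (not opp) -> no flip
Dir W: first cell '.' (not opp) -> no flip
Dir E: opp run (2,4), next='.' -> no flip
Dir SW: first cell '.' (not opp) -> no flip
Dir S: opp run (3,3) (4,3) capped by B -> flip
Dir SE: opp run (3,4) capped by B -> flip

Answer: (3,3) (3,4) (4,3)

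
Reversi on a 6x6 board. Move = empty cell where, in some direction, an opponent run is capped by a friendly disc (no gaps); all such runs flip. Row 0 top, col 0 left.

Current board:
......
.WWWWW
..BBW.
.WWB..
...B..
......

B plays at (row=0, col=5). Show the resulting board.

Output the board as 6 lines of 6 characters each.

Place B at (0,5); scan 8 dirs for brackets.
Dir NW: edge -> no flip
Dir N: edge -> no flip
Dir NE: edge -> no flip
Dir W: first cell '.' (not opp) -> no flip
Dir E: edge -> no flip
Dir SW: opp run (1,4) capped by B -> flip
Dir S: opp run (1,5), next='.' -> no flip
Dir SE: edge -> no flip
All flips: (1,4)

Answer: .....B
.WWWBW
..BBW.
.WWB..
...B..
......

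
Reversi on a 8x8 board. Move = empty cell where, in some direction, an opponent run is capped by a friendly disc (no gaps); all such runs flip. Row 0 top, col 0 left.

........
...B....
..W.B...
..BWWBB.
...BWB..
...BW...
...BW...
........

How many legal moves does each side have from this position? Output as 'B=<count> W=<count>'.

-- B to move --
(1,1): no bracket -> illegal
(1,2): flips 1 -> legal
(2,1): no bracket -> illegal
(2,3): flips 2 -> legal
(2,5): flips 1 -> legal
(3,1): flips 1 -> legal
(4,2): flips 1 -> legal
(5,5): flips 1 -> legal
(6,5): flips 2 -> legal
(7,3): no bracket -> illegal
(7,4): flips 4 -> legal
(7,5): flips 1 -> legal
B mobility = 9
-- W to move --
(0,2): no bracket -> illegal
(0,3): no bracket -> illegal
(0,4): flips 1 -> legal
(1,2): no bracket -> illegal
(1,4): flips 1 -> legal
(1,5): flips 1 -> legal
(2,1): flips 2 -> legal
(2,3): no bracket -> illegal
(2,5): no bracket -> illegal
(2,6): flips 1 -> legal
(2,7): flips 2 -> legal
(3,1): flips 1 -> legal
(3,7): flips 2 -> legal
(4,1): no bracket -> illegal
(4,2): flips 3 -> legal
(4,6): flips 1 -> legal
(4,7): no bracket -> illegal
(5,2): flips 2 -> legal
(5,5): no bracket -> illegal
(5,6): flips 1 -> legal
(6,2): flips 2 -> legal
(7,2): flips 1 -> legal
(7,3): flips 3 -> legal
(7,4): no bracket -> illegal
W mobility = 15

Answer: B=9 W=15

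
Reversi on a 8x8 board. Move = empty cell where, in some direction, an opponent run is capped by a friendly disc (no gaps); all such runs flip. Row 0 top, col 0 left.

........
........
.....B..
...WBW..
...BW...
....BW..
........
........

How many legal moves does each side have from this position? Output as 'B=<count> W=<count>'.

Answer: B=5 W=5

Derivation:
-- B to move --
(2,2): no bracket -> illegal
(2,3): flips 1 -> legal
(2,4): no bracket -> illegal
(2,6): no bracket -> illegal
(3,2): flips 1 -> legal
(3,6): flips 1 -> legal
(4,2): no bracket -> illegal
(4,5): flips 2 -> legal
(4,6): no bracket -> illegal
(5,3): no bracket -> illegal
(5,6): flips 1 -> legal
(6,4): no bracket -> illegal
(6,5): no bracket -> illegal
(6,6): no bracket -> illegal
B mobility = 5
-- W to move --
(1,4): no bracket -> illegal
(1,5): flips 1 -> legal
(1,6): no bracket -> illegal
(2,3): no bracket -> illegal
(2,4): flips 1 -> legal
(2,6): no bracket -> illegal
(3,2): no bracket -> illegal
(3,6): no bracket -> illegal
(4,2): flips 1 -> legal
(4,5): no bracket -> illegal
(5,2): no bracket -> illegal
(5,3): flips 2 -> legal
(6,3): no bracket -> illegal
(6,4): flips 1 -> legal
(6,5): no bracket -> illegal
W mobility = 5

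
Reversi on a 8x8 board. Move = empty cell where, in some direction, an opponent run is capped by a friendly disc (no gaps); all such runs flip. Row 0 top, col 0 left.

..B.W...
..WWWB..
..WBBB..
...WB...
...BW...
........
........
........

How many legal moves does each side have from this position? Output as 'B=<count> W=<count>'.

Answer: B=9 W=9

Derivation:
-- B to move --
(0,1): flips 1 -> legal
(0,3): flips 2 -> legal
(0,5): flips 1 -> legal
(1,1): flips 3 -> legal
(2,1): flips 1 -> legal
(3,1): no bracket -> illegal
(3,2): flips 3 -> legal
(3,5): no bracket -> illegal
(4,2): flips 1 -> legal
(4,5): flips 1 -> legal
(5,3): no bracket -> illegal
(5,4): flips 1 -> legal
(5,5): no bracket -> illegal
B mobility = 9
-- W to move --
(0,1): no bracket -> illegal
(0,3): no bracket -> illegal
(0,5): no bracket -> illegal
(0,6): flips 2 -> legal
(1,1): no bracket -> illegal
(1,6): flips 1 -> legal
(2,6): flips 4 -> legal
(3,2): flips 1 -> legal
(3,5): flips 2 -> legal
(3,6): flips 1 -> legal
(4,2): flips 1 -> legal
(4,5): flips 2 -> legal
(5,2): no bracket -> illegal
(5,3): flips 1 -> legal
(5,4): no bracket -> illegal
W mobility = 9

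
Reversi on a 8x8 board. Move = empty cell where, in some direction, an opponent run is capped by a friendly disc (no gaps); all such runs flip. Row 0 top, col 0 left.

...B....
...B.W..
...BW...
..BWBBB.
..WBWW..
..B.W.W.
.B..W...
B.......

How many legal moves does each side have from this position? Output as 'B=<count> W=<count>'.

Answer: B=10 W=12

Derivation:
-- B to move --
(0,4): no bracket -> illegal
(0,5): no bracket -> illegal
(0,6): no bracket -> illegal
(1,4): flips 1 -> legal
(1,6): no bracket -> illegal
(2,2): no bracket -> illegal
(2,5): flips 1 -> legal
(2,6): no bracket -> illegal
(3,1): no bracket -> illegal
(4,1): flips 1 -> legal
(4,6): flips 2 -> legal
(4,7): no bracket -> illegal
(5,1): no bracket -> illegal
(5,3): flips 1 -> legal
(5,5): flips 1 -> legal
(5,7): no bracket -> illegal
(6,3): flips 2 -> legal
(6,5): flips 1 -> legal
(6,6): no bracket -> illegal
(6,7): flips 2 -> legal
(7,3): no bracket -> illegal
(7,4): flips 3 -> legal
(7,5): no bracket -> illegal
B mobility = 10
-- W to move --
(0,2): flips 1 -> legal
(0,4): no bracket -> illegal
(1,2): flips 2 -> legal
(1,4): no bracket -> illegal
(2,1): flips 2 -> legal
(2,2): flips 2 -> legal
(2,5): flips 1 -> legal
(2,6): flips 1 -> legal
(2,7): flips 1 -> legal
(3,1): flips 1 -> legal
(3,7): flips 3 -> legal
(4,1): no bracket -> illegal
(4,6): flips 1 -> legal
(4,7): no bracket -> illegal
(5,0): no bracket -> illegal
(5,1): no bracket -> illegal
(5,3): flips 1 -> legal
(6,0): no bracket -> illegal
(6,2): flips 1 -> legal
(6,3): no bracket -> illegal
(7,1): no bracket -> illegal
(7,2): no bracket -> illegal
W mobility = 12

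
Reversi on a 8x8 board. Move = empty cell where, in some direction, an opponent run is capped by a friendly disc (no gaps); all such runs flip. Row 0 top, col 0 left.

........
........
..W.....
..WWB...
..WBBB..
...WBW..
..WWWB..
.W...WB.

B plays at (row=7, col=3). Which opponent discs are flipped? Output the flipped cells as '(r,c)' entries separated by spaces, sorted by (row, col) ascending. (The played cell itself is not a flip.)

Answer: (5,3) (6,3)

Derivation:
Dir NW: opp run (6,2), next='.' -> no flip
Dir N: opp run (6,3) (5,3) capped by B -> flip
Dir NE: opp run (6,4) (5,5), next='.' -> no flip
Dir W: first cell '.' (not opp) -> no flip
Dir E: first cell '.' (not opp) -> no flip
Dir SW: edge -> no flip
Dir S: edge -> no flip
Dir SE: edge -> no flip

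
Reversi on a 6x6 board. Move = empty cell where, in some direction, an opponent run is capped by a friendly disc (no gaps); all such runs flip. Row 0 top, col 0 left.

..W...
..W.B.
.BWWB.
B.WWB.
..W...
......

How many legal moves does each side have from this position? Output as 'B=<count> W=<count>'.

Answer: B=6 W=7

Derivation:
-- B to move --
(0,1): flips 2 -> legal
(0,3): flips 1 -> legal
(1,1): no bracket -> illegal
(1,3): no bracket -> illegal
(3,1): flips 2 -> legal
(4,1): flips 2 -> legal
(4,3): flips 1 -> legal
(4,4): no bracket -> illegal
(5,1): flips 2 -> legal
(5,2): no bracket -> illegal
(5,3): no bracket -> illegal
B mobility = 6
-- W to move --
(0,3): no bracket -> illegal
(0,4): no bracket -> illegal
(0,5): flips 1 -> legal
(1,0): flips 1 -> legal
(1,1): no bracket -> illegal
(1,3): no bracket -> illegal
(1,5): flips 1 -> legal
(2,0): flips 1 -> legal
(2,5): flips 1 -> legal
(3,1): no bracket -> illegal
(3,5): flips 1 -> legal
(4,0): no bracket -> illegal
(4,1): no bracket -> illegal
(4,3): no bracket -> illegal
(4,4): no bracket -> illegal
(4,5): flips 1 -> legal
W mobility = 7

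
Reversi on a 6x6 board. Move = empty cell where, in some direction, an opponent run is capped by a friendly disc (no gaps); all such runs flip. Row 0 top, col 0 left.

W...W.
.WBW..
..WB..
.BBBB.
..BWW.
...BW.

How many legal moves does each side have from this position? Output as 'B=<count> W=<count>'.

-- B to move --
(0,1): no bracket -> illegal
(0,2): no bracket -> illegal
(0,3): flips 1 -> legal
(0,5): no bracket -> illegal
(1,0): flips 1 -> legal
(1,4): flips 1 -> legal
(1,5): no bracket -> illegal
(2,0): no bracket -> illegal
(2,1): flips 1 -> legal
(2,4): no bracket -> illegal
(3,5): flips 1 -> legal
(4,5): flips 2 -> legal
(5,2): flips 1 -> legal
(5,5): flips 2 -> legal
B mobility = 8
-- W to move --
(0,1): no bracket -> illegal
(0,2): flips 1 -> legal
(0,3): no bracket -> illegal
(1,4): no bracket -> illegal
(2,0): no bracket -> illegal
(2,1): flips 1 -> legal
(2,4): flips 2 -> legal
(2,5): flips 1 -> legal
(3,0): no bracket -> illegal
(3,5): no bracket -> illegal
(4,0): flips 1 -> legal
(4,1): flips 1 -> legal
(4,5): no bracket -> illegal
(5,1): no bracket -> illegal
(5,2): flips 3 -> legal
W mobility = 7

Answer: B=8 W=7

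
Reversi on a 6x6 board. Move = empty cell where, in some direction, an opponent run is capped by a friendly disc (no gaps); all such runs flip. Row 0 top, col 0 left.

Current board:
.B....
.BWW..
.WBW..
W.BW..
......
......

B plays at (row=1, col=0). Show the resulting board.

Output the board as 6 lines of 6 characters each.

Place B at (1,0); scan 8 dirs for brackets.
Dir NW: edge -> no flip
Dir N: first cell '.' (not opp) -> no flip
Dir NE: first cell 'B' (not opp) -> no flip
Dir W: edge -> no flip
Dir E: first cell 'B' (not opp) -> no flip
Dir SW: edge -> no flip
Dir S: first cell '.' (not opp) -> no flip
Dir SE: opp run (2,1) capped by B -> flip
All flips: (2,1)

Answer: .B....
BBWW..
.BBW..
W.BW..
......
......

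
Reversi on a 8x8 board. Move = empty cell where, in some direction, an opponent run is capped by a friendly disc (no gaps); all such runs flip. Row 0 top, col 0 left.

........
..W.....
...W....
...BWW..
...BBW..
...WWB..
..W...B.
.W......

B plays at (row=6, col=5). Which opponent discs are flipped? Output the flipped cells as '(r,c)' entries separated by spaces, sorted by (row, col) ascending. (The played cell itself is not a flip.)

Dir NW: opp run (5,4) capped by B -> flip
Dir N: first cell 'B' (not opp) -> no flip
Dir NE: first cell '.' (not opp) -> no flip
Dir W: first cell '.' (not opp) -> no flip
Dir E: first cell 'B' (not opp) -> no flip
Dir SW: first cell '.' (not opp) -> no flip
Dir S: first cell '.' (not opp) -> no flip
Dir SE: first cell '.' (not opp) -> no flip

Answer: (5,4)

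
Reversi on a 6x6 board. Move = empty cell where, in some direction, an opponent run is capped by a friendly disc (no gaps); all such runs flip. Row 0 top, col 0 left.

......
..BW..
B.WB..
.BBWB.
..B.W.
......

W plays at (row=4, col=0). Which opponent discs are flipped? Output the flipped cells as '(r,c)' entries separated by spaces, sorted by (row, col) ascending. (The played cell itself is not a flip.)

Dir NW: edge -> no flip
Dir N: first cell '.' (not opp) -> no flip
Dir NE: opp run (3,1) capped by W -> flip
Dir W: edge -> no flip
Dir E: first cell '.' (not opp) -> no flip
Dir SW: edge -> no flip
Dir S: first cell '.' (not opp) -> no flip
Dir SE: first cell '.' (not opp) -> no flip

Answer: (3,1)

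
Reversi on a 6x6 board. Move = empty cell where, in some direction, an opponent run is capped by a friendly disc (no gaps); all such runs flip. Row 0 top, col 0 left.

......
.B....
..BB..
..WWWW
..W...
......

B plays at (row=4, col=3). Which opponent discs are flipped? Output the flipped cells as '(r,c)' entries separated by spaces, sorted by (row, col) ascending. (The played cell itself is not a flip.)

Answer: (3,3)

Derivation:
Dir NW: opp run (3,2), next='.' -> no flip
Dir N: opp run (3,3) capped by B -> flip
Dir NE: opp run (3,4), next='.' -> no flip
Dir W: opp run (4,2), next='.' -> no flip
Dir E: first cell '.' (not opp) -> no flip
Dir SW: first cell '.' (not opp) -> no flip
Dir S: first cell '.' (not opp) -> no flip
Dir SE: first cell '.' (not opp) -> no flip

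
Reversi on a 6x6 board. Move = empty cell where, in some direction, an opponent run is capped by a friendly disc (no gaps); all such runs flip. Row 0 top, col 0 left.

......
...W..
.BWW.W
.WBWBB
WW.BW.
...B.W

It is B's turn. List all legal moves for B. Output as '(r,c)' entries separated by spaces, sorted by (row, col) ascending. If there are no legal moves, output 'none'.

(0,2): no bracket -> illegal
(0,3): flips 3 -> legal
(0,4): no bracket -> illegal
(1,1): no bracket -> illegal
(1,2): flips 2 -> legal
(1,4): flips 1 -> legal
(1,5): flips 1 -> legal
(2,0): no bracket -> illegal
(2,4): flips 2 -> legal
(3,0): flips 1 -> legal
(4,2): no bracket -> illegal
(4,5): flips 1 -> legal
(5,0): flips 1 -> legal
(5,1): flips 2 -> legal
(5,2): no bracket -> illegal
(5,4): flips 1 -> legal

Answer: (0,3) (1,2) (1,4) (1,5) (2,4) (3,0) (4,5) (5,0) (5,1) (5,4)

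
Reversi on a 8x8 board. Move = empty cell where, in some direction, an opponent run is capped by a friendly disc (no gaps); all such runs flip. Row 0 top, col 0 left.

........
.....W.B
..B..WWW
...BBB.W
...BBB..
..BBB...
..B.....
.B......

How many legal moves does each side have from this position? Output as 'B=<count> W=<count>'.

-- B to move --
(0,4): no bracket -> illegal
(0,5): flips 2 -> legal
(0,6): no bracket -> illegal
(1,4): no bracket -> illegal
(1,6): flips 1 -> legal
(2,4): no bracket -> illegal
(3,6): no bracket -> illegal
(4,6): no bracket -> illegal
(4,7): flips 2 -> legal
B mobility = 3
-- W to move --
(0,6): no bracket -> illegal
(0,7): flips 1 -> legal
(1,1): no bracket -> illegal
(1,2): no bracket -> illegal
(1,3): no bracket -> illegal
(1,6): no bracket -> illegal
(2,1): no bracket -> illegal
(2,3): no bracket -> illegal
(2,4): no bracket -> illegal
(3,1): no bracket -> illegal
(3,2): no bracket -> illegal
(3,6): no bracket -> illegal
(4,1): no bracket -> illegal
(4,2): no bracket -> illegal
(4,6): no bracket -> illegal
(5,1): no bracket -> illegal
(5,5): flips 2 -> legal
(5,6): no bracket -> illegal
(6,0): no bracket -> illegal
(6,1): flips 3 -> legal
(6,3): no bracket -> illegal
(6,4): no bracket -> illegal
(6,5): no bracket -> illegal
(7,0): no bracket -> illegal
(7,2): no bracket -> illegal
(7,3): no bracket -> illegal
W mobility = 3

Answer: B=3 W=3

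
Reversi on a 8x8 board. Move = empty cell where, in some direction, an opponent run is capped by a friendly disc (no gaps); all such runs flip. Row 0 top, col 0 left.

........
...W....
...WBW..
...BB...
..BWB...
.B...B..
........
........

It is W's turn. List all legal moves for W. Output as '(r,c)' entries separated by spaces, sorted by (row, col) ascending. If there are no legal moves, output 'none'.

(1,4): no bracket -> illegal
(1,5): no bracket -> illegal
(2,2): no bracket -> illegal
(3,1): no bracket -> illegal
(3,2): no bracket -> illegal
(3,5): flips 1 -> legal
(4,0): no bracket -> illegal
(4,1): flips 1 -> legal
(4,5): flips 2 -> legal
(4,6): no bracket -> illegal
(5,0): no bracket -> illegal
(5,2): no bracket -> illegal
(5,3): no bracket -> illegal
(5,4): no bracket -> illegal
(5,6): no bracket -> illegal
(6,0): no bracket -> illegal
(6,1): no bracket -> illegal
(6,2): no bracket -> illegal
(6,4): no bracket -> illegal
(6,5): no bracket -> illegal
(6,6): no bracket -> illegal

Answer: (3,5) (4,1) (4,5)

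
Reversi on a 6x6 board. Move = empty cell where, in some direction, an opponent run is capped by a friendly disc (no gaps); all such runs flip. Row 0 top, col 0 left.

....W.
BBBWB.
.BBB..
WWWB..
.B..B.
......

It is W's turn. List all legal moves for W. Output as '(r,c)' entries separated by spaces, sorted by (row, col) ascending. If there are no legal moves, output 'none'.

Answer: (0,1) (0,2) (0,3) (0,5) (1,5) (2,4) (3,4) (4,3) (5,0) (5,1) (5,2)

Derivation:
(0,0): no bracket -> illegal
(0,1): flips 2 -> legal
(0,2): flips 2 -> legal
(0,3): flips 2 -> legal
(0,5): flips 2 -> legal
(1,5): flips 1 -> legal
(2,0): no bracket -> illegal
(2,4): flips 1 -> legal
(2,5): no bracket -> illegal
(3,4): flips 1 -> legal
(3,5): no bracket -> illegal
(4,0): no bracket -> illegal
(4,2): no bracket -> illegal
(4,3): flips 2 -> legal
(4,5): no bracket -> illegal
(5,0): flips 1 -> legal
(5,1): flips 1 -> legal
(5,2): flips 1 -> legal
(5,3): no bracket -> illegal
(5,4): no bracket -> illegal
(5,5): no bracket -> illegal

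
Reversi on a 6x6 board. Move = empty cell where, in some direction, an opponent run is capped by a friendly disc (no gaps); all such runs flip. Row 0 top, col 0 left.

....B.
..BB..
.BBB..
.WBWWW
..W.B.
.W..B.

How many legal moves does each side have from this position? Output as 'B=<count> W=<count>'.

Answer: B=7 W=6

Derivation:
-- B to move --
(2,0): no bracket -> illegal
(2,4): flips 1 -> legal
(2,5): no bracket -> illegal
(3,0): flips 1 -> legal
(4,0): flips 1 -> legal
(4,1): flips 1 -> legal
(4,3): flips 1 -> legal
(4,5): flips 1 -> legal
(5,0): no bracket -> illegal
(5,2): flips 1 -> legal
(5,3): no bracket -> illegal
B mobility = 7
-- W to move --
(0,1): flips 2 -> legal
(0,2): flips 3 -> legal
(0,3): flips 2 -> legal
(0,5): no bracket -> illegal
(1,0): no bracket -> illegal
(1,1): flips 2 -> legal
(1,4): no bracket -> illegal
(1,5): no bracket -> illegal
(2,0): no bracket -> illegal
(2,4): no bracket -> illegal
(3,0): no bracket -> illegal
(4,1): no bracket -> illegal
(4,3): no bracket -> illegal
(4,5): no bracket -> illegal
(5,3): flips 1 -> legal
(5,5): flips 1 -> legal
W mobility = 6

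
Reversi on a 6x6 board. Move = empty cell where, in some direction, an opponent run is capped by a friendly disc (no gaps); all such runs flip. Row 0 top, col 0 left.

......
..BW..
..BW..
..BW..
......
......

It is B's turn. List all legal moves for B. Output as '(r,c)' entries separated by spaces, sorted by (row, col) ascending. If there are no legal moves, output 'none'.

Answer: (0,4) (1,4) (2,4) (3,4) (4,4)

Derivation:
(0,2): no bracket -> illegal
(0,3): no bracket -> illegal
(0,4): flips 1 -> legal
(1,4): flips 2 -> legal
(2,4): flips 1 -> legal
(3,4): flips 2 -> legal
(4,2): no bracket -> illegal
(4,3): no bracket -> illegal
(4,4): flips 1 -> legal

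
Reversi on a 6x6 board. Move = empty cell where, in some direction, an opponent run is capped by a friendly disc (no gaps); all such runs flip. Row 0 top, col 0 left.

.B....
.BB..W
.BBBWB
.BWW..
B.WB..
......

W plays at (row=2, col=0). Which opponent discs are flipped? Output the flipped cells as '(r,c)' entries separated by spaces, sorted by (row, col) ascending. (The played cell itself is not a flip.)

Dir NW: edge -> no flip
Dir N: first cell '.' (not opp) -> no flip
Dir NE: opp run (1,1), next='.' -> no flip
Dir W: edge -> no flip
Dir E: opp run (2,1) (2,2) (2,3) capped by W -> flip
Dir SW: edge -> no flip
Dir S: first cell '.' (not opp) -> no flip
Dir SE: opp run (3,1) capped by W -> flip

Answer: (2,1) (2,2) (2,3) (3,1)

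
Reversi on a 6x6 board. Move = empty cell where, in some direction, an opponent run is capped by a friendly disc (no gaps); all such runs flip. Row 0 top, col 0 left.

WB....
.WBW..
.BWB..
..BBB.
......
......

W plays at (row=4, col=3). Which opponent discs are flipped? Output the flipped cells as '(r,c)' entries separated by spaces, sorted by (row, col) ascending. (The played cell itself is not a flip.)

Answer: (2,3) (3,3)

Derivation:
Dir NW: opp run (3,2) (2,1), next='.' -> no flip
Dir N: opp run (3,3) (2,3) capped by W -> flip
Dir NE: opp run (3,4), next='.' -> no flip
Dir W: first cell '.' (not opp) -> no flip
Dir E: first cell '.' (not opp) -> no flip
Dir SW: first cell '.' (not opp) -> no flip
Dir S: first cell '.' (not opp) -> no flip
Dir SE: first cell '.' (not opp) -> no flip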